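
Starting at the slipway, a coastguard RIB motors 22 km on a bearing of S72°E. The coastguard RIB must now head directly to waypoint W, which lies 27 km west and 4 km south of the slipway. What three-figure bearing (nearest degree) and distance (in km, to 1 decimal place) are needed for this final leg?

Leg 1 (S72°E, 22 km): east 22 sin 108° = 20.92, north 22 cos 108° = -6.80
Current position: (20.92, -6.80). Target: (-27, -4). Remaining: Δeast = -47.92, Δnorth = 2.80.
Bearing = atan2(-47.92, 2.80) mod 360° = 273.34°; distance = √((-47.92)² + (2.80)²) = 48.005 km.

273°, 48.0 km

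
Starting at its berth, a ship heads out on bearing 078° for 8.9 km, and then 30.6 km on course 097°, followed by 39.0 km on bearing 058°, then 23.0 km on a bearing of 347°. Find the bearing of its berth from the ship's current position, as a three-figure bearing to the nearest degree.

238°

Leg 1 (078°, 8.9 km): east 8.9 sin 78° = 8.71, north 8.9 cos 78° = 1.85
Leg 2 (097°, 30.6 km): east 30.6 sin 97° = 30.37, north 30.6 cos 97° = -3.73
Leg 3 (058°, 39.0 km): east 39.0 sin 58° = 33.07, north 39.0 cos 58° = 20.67
Leg 4 (347°, 23.0 km): east 23.0 sin 347° = -5.17, north 23.0 cos 347° = 22.41
Net displacement: 66.98 east, 41.20 north. Direction back to start is (-66.98, -41.20): bearing = atan2(-66.98, -41.20) mod 360° = 238.40° ≈ 238°.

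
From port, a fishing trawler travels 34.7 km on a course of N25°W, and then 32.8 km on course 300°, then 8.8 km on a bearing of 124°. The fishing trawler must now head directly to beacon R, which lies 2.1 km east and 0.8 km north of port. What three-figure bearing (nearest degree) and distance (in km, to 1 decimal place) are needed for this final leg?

138°, 56.7 km

Leg 1 (N25°W, 34.7 km): east 34.7 sin 335° = -14.66, north 34.7 cos 335° = 31.45
Leg 2 (300°, 32.8 km): east 32.8 sin 300° = -28.41, north 32.8 cos 300° = 16.40
Leg 3 (124°, 8.8 km): east 8.8 sin 124° = 7.30, north 8.8 cos 124° = -4.92
Current position: (-35.77, 42.93). Target: (2.1, 0.8). Remaining: Δeast = 37.87, Δnorth = -42.13.
Bearing = atan2(37.87, -42.13) mod 360° = 138.04°; distance = √((37.87)² + (-42.13)²) = 56.651 km.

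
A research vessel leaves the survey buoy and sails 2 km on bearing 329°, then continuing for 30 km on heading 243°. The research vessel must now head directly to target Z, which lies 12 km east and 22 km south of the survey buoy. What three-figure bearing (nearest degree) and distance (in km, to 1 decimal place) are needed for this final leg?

Leg 1 (329°, 2 km): east 2 sin 329° = -1.03, north 2 cos 329° = 1.71
Leg 2 (243°, 30 km): east 30 sin 243° = -26.73, north 30 cos 243° = -13.62
Current position: (-27.76, -11.91). Target: (12, -22). Remaining: Δeast = 39.76, Δnorth = -10.09.
Bearing = atan2(39.76, -10.09) mod 360° = 104.25°; distance = √((39.76)² + (-10.09)²) = 41.022 km.

104°, 41.0 km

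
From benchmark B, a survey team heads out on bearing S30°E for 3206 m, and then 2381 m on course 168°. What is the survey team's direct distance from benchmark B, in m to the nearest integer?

Leg 1 (S30°E, 3206 m): east 3206 sin 150° = 1603.00, north 3206 cos 150° = -2776.48
Leg 2 (168°, 2381 m): east 2381 sin 168° = 495.04, north 2381 cos 168° = -2328.97
Net: 2098.04 east, -5105.45 north. Distance = √((2098.04)² + (-5105.45)²) = 5519.724 m.

5520 m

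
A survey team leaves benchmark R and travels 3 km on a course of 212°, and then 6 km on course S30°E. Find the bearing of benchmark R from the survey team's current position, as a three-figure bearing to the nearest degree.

Leg 1 (212°, 3 km): east 3 sin 212° = -1.59, north 3 cos 212° = -2.54
Leg 2 (S30°E, 6 km): east 6 sin 150° = 3.00, north 6 cos 150° = -5.20
Net displacement: 1.41 east, -7.74 north. Direction back to start is (-1.41, 7.74): bearing = atan2(-1.41, 7.74) mod 360° = 349.67° ≈ 350°.

350°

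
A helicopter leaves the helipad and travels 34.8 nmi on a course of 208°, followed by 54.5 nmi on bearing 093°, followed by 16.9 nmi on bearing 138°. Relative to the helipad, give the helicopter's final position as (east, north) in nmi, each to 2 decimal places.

(49.40, -46.14)

Leg 1 (208°, 34.8 nmi): east 34.8 sin 208° = -16.34, north 34.8 cos 208° = -30.73
Leg 2 (093°, 54.5 nmi): east 54.5 sin 93° = 54.43, north 54.5 cos 93° = -2.85
Leg 3 (138°, 16.9 nmi): east 16.9 sin 138° = 11.31, north 16.9 cos 138° = -12.56
Summing: 49.40 nmi east, -46.14 nmi north → (49.40, -46.14).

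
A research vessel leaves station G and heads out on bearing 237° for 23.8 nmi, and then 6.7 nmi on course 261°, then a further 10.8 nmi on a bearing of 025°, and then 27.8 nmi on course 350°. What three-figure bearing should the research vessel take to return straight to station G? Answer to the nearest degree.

Leg 1 (237°, 23.8 nmi): east 23.8 sin 237° = -19.96, north 23.8 cos 237° = -12.96
Leg 2 (261°, 6.7 nmi): east 6.7 sin 261° = -6.62, north 6.7 cos 261° = -1.05
Leg 3 (025°, 10.8 nmi): east 10.8 sin 25° = 4.56, north 10.8 cos 25° = 9.79
Leg 4 (350°, 27.8 nmi): east 27.8 sin 350° = -4.83, north 27.8 cos 350° = 27.38
Net displacement: -26.84 east, 23.16 north. Direction back to start is (26.84, -23.16): bearing = atan2(26.84, -23.16) mod 360° = 130.78° ≈ 131°.

131°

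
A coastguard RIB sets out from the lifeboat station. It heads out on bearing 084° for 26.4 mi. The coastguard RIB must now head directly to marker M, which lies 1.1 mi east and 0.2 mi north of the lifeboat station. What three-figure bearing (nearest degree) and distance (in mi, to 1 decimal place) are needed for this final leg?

264°, 25.3 mi

Leg 1 (084°, 26.4 mi): east 26.4 sin 84° = 26.26, north 26.4 cos 84° = 2.76
Current position: (26.26, 2.76). Target: (1.1, 0.2). Remaining: Δeast = -25.16, Δnorth = -2.56.
Bearing = atan2(-25.16, -2.56) mod 360° = 264.19°; distance = √((-25.16)² + (-2.56)²) = 25.285 mi.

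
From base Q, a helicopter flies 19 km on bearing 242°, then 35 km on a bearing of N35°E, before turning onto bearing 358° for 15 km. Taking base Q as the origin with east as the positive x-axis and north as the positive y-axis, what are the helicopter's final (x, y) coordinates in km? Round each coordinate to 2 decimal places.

Leg 1 (242°, 19 km): east 19 sin 242° = -16.78, north 19 cos 242° = -8.92
Leg 2 (N35°E, 35 km): east 35 sin 35° = 20.08, north 35 cos 35° = 28.67
Leg 3 (358°, 15 km): east 15 sin 358° = -0.52, north 15 cos 358° = 14.99
Summing: 2.78 km east, 34.74 km north → (2.78, 34.74).

(2.78, 34.74)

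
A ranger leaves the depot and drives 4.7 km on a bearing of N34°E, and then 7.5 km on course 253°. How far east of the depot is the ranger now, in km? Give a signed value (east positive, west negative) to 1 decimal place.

-4.5 km

Leg 1 (N34°E, 4.7 km): east 4.7 sin 34° = 2.63, north 4.7 cos 34° = 3.90
Leg 2 (253°, 7.5 km): east 7.5 sin 253° = -7.17, north 7.5 cos 253° = -2.19
Net east component: -4.54 km.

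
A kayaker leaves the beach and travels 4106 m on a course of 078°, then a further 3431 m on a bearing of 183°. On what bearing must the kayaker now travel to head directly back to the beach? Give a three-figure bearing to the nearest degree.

Leg 1 (078°, 4106 m): east 4106 sin 78° = 4016.27, north 4106 cos 78° = 853.69
Leg 2 (183°, 3431 m): east 3431 sin 183° = -179.56, north 3431 cos 183° = -3426.30
Net displacement: 3836.71 east, -2572.61 north. Direction back to start is (-3836.71, 2572.61): bearing = atan2(-3836.71, 2572.61) mod 360° = 303.84° ≈ 304°.

304°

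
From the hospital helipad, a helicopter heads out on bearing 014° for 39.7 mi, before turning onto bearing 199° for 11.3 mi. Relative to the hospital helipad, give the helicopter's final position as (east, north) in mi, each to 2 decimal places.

Leg 1 (014°, 39.7 mi): east 39.7 sin 14° = 9.60, north 39.7 cos 14° = 38.52
Leg 2 (199°, 11.3 mi): east 11.3 sin 199° = -3.68, north 11.3 cos 199° = -10.68
Summing: 5.93 mi east, 27.84 mi north → (5.93, 27.84).

(5.93, 27.84)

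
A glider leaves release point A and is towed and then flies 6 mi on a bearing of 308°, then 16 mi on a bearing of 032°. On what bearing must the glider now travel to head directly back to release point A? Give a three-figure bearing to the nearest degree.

192°

Leg 1 (308°, 6 mi): east 6 sin 308° = -4.73, north 6 cos 308° = 3.69
Leg 2 (032°, 16 mi): east 16 sin 32° = 8.48, north 16 cos 32° = 13.57
Net displacement: 3.75 east, 17.26 north. Direction back to start is (-3.75, -17.26): bearing = atan2(-3.75, -17.26) mod 360° = 192.26° ≈ 192°.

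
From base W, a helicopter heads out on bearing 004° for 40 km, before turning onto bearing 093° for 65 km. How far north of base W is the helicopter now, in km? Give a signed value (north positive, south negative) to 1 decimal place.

36.5 km

Leg 1 (004°, 40 km): east 40 sin 4° = 2.79, north 40 cos 4° = 39.90
Leg 2 (093°, 65 km): east 65 sin 93° = 64.91, north 65 cos 93° = -3.40
Net north component: 36.50 km.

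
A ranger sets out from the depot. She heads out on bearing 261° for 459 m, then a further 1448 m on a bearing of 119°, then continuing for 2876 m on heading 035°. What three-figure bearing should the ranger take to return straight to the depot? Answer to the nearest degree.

237°

Leg 1 (261°, 459 m): east 459 sin 261° = -453.35, north 459 cos 261° = -71.80
Leg 2 (119°, 1448 m): east 1448 sin 119° = 1266.45, north 1448 cos 119° = -702.00
Leg 3 (035°, 2876 m): east 2876 sin 35° = 1649.61, north 2876 cos 35° = 2355.88
Net displacement: 2462.71 east, 1582.07 north. Direction back to start is (-2462.71, -1582.07): bearing = atan2(-2462.71, -1582.07) mod 360° = 237.28° ≈ 237°.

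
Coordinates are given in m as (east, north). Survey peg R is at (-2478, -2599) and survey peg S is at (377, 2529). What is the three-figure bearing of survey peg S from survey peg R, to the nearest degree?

Δeast = 377 − -2478 = 2855.00; Δnorth = 2529 − -2599 = 5128.00.
Bearing = atan2(Δeast, Δnorth) mod 360° = 29.11° ≈ 029°.

029°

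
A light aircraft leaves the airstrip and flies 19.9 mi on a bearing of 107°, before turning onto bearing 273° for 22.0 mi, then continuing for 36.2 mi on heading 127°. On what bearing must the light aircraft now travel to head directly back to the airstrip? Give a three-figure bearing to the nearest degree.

316°

Leg 1 (107°, 19.9 mi): east 19.9 sin 107° = 19.03, north 19.9 cos 107° = -5.82
Leg 2 (273°, 22.0 mi): east 22.0 sin 273° = -21.97, north 22.0 cos 273° = 1.15
Leg 3 (127°, 36.2 mi): east 36.2 sin 127° = 28.91, north 36.2 cos 127° = -21.79
Net displacement: 25.97 east, -26.45 north. Direction back to start is (-25.97, 26.45): bearing = atan2(-25.97, 26.45) mod 360° = 315.53° ≈ 316°.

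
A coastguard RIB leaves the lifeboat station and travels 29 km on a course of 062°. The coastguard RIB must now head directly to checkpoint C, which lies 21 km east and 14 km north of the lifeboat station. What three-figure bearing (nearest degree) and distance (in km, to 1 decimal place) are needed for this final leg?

275°, 4.6 km

Leg 1 (062°, 29 km): east 29 sin 62° = 25.61, north 29 cos 62° = 13.61
Current position: (25.61, 13.61). Target: (21, 14). Remaining: Δeast = -4.61, Δnorth = 0.39.
Bearing = atan2(-4.61, 0.39) mod 360° = 274.78°; distance = √((-4.61)² + (0.39)²) = 4.622 km.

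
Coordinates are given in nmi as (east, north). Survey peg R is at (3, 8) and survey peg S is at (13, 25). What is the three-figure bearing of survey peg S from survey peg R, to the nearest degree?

030°

Δeast = 13 − 3 = 10.00; Δnorth = 25 − 8 = 17.00.
Bearing = atan2(Δeast, Δnorth) mod 360° = 30.47° ≈ 030°.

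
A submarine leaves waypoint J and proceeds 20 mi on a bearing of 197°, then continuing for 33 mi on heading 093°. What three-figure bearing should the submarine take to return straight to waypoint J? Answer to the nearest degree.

Leg 1 (197°, 20 mi): east 20 sin 197° = -5.85, north 20 cos 197° = -19.13
Leg 2 (093°, 33 mi): east 33 sin 93° = 32.95, north 33 cos 93° = -1.73
Net displacement: 27.11 east, -20.85 north. Direction back to start is (-27.11, 20.85): bearing = atan2(-27.11, 20.85) mod 360° = 307.57° ≈ 308°.

308°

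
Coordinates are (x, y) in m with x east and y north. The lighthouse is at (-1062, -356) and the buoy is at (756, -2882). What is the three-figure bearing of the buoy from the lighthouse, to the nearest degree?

Δeast = 756 − -1062 = 1818.00; Δnorth = -2882 − -356 = -2526.00.
Bearing = atan2(Δeast, Δnorth) mod 360° = 144.26° ≈ 144°.

144°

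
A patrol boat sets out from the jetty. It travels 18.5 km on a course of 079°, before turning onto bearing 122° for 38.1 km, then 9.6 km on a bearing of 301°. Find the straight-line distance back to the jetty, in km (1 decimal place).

43.8 km

Leg 1 (079°, 18.5 km): east 18.5 sin 79° = 18.16, north 18.5 cos 79° = 3.53
Leg 2 (122°, 38.1 km): east 38.1 sin 122° = 32.31, north 38.1 cos 122° = -20.19
Leg 3 (301°, 9.6 km): east 9.6 sin 301° = -8.23, north 9.6 cos 301° = 4.94
Net: 42.24 east, -11.72 north. Distance = √((42.24)² + (-11.72)²) = 43.836 km.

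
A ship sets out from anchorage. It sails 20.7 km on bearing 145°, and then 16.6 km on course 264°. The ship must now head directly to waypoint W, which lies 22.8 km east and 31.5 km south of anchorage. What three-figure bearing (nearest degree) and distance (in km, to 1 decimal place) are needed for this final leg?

115°, 30.3 km

Leg 1 (145°, 20.7 km): east 20.7 sin 145° = 11.87, north 20.7 cos 145° = -16.96
Leg 2 (264°, 16.6 km): east 16.6 sin 264° = -16.51, north 16.6 cos 264° = -1.74
Current position: (-4.64, -18.69). Target: (22.8, -31.5). Remaining: Δeast = 27.44, Δnorth = -12.81.
Bearing = atan2(27.44, -12.81) mod 360° = 115.03°; distance = √((27.44)² + (-12.81)²) = 30.279 km.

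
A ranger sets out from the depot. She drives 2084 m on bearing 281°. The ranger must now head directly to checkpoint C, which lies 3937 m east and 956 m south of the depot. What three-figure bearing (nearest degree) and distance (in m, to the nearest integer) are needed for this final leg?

103°, 6134 m

Leg 1 (281°, 2084 m): east 2084 sin 281° = -2045.71, north 2084 cos 281° = 397.65
Current position: (-2045.71, 397.65). Target: (3937, -956). Remaining: Δeast = 5982.71, Δnorth = -1353.65.
Bearing = atan2(5982.71, -1353.65) mod 360° = 102.75°; distance = √((5982.71)² + (-1353.65)²) = 6133.937 m.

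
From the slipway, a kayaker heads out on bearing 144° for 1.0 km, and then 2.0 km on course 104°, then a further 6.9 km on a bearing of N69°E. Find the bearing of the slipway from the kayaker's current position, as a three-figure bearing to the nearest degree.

Leg 1 (144°, 1.0 km): east 1.0 sin 144° = 0.59, north 1.0 cos 144° = -0.81
Leg 2 (104°, 2.0 km): east 2.0 sin 104° = 1.94, north 2.0 cos 104° = -0.48
Leg 3 (N69°E, 6.9 km): east 6.9 sin 69° = 6.44, north 6.9 cos 69° = 2.47
Net displacement: 8.97 east, 1.18 north. Direction back to start is (-8.97, -1.18): bearing = atan2(-8.97, -1.18) mod 360° = 262.51° ≈ 263°.

263°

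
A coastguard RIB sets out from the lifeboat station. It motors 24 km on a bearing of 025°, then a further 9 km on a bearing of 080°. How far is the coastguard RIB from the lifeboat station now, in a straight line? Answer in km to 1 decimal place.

Leg 1 (025°, 24 km): east 24 sin 25° = 10.14, north 24 cos 25° = 21.75
Leg 2 (080°, 9 km): east 9 sin 80° = 8.86, north 9 cos 80° = 1.56
Net: 19.01 east, 23.31 north. Distance = √((19.01)² + (23.31)²) = 30.080 km.

30.1 km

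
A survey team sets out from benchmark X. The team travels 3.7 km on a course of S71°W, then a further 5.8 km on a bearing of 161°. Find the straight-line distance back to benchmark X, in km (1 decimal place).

Leg 1 (S71°W, 3.7 km): east 3.7 sin 251° = -3.50, north 3.7 cos 251° = -1.20
Leg 2 (161°, 5.8 km): east 5.8 sin 161° = 1.89, north 5.8 cos 161° = -5.48
Net: -1.61 east, -6.69 north. Distance = √((-1.61)² + (-6.69)²) = 6.880 km.

6.9 km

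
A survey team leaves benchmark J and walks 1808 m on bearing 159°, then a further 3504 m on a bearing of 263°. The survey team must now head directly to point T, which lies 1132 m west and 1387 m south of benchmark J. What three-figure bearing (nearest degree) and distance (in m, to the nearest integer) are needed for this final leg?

067°, 1847 m

Leg 1 (159°, 1808 m): east 1808 sin 159° = 647.93, north 1808 cos 159° = -1687.91
Leg 2 (263°, 3504 m): east 3504 sin 263° = -3477.88, north 3504 cos 263° = -427.03
Current position: (-2829.95, -2114.94). Target: (-1132, -1387). Remaining: Δeast = 1697.95, Δnorth = 727.94.
Bearing = atan2(1697.95, 727.94) mod 360° = 66.79°; distance = √((1697.95)² + (727.94)²) = 1847.416 m.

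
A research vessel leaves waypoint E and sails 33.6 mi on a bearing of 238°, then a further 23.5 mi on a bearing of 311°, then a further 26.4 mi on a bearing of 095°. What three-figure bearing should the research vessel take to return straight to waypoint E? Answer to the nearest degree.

Leg 1 (238°, 33.6 mi): east 33.6 sin 238° = -28.49, north 33.6 cos 238° = -17.81
Leg 2 (311°, 23.5 mi): east 23.5 sin 311° = -17.74, north 23.5 cos 311° = 15.42
Leg 3 (095°, 26.4 mi): east 26.4 sin 95° = 26.30, north 26.4 cos 95° = -2.30
Net displacement: -19.93 east, -4.69 north. Direction back to start is (19.93, 4.69): bearing = atan2(19.93, 4.69) mod 360° = 76.76° ≈ 077°.

077°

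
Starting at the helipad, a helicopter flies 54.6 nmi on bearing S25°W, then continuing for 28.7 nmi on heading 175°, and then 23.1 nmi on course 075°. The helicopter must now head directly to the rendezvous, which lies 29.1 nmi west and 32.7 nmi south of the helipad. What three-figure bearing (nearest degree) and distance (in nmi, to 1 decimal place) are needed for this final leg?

322°, 50.0 nmi

Leg 1 (S25°W, 54.6 nmi): east 54.6 sin 205° = -23.07, north 54.6 cos 205° = -49.48
Leg 2 (175°, 28.7 nmi): east 28.7 sin 175° = 2.50, north 28.7 cos 175° = -28.59
Leg 3 (075°, 23.1 nmi): east 23.1 sin 75° = 22.31, north 23.1 cos 75° = 5.98
Current position: (1.74, -72.10). Target: (-29.1, -32.7). Remaining: Δeast = -30.84, Δnorth = 39.40.
Bearing = atan2(-30.84, 39.40) mod 360° = 321.95°; distance = √((-30.84)² + (39.40)²) = 50.031 nmi.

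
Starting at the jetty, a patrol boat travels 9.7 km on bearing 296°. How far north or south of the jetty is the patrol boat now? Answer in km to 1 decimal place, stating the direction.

Leg 1 (296°, 9.7 km): east 9.7 sin 296° = -8.72, north 9.7 cos 296° = 4.25
Net north component: 4.25 km.

4.3 km north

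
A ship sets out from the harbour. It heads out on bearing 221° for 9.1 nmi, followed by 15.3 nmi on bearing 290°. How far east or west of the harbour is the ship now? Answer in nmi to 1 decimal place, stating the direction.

20.3 nmi west

Leg 1 (221°, 9.1 nmi): east 9.1 sin 221° = -5.97, north 9.1 cos 221° = -6.87
Leg 2 (290°, 15.3 nmi): east 15.3 sin 290° = -14.38, north 15.3 cos 290° = 5.23
Net east component: -20.35 nmi.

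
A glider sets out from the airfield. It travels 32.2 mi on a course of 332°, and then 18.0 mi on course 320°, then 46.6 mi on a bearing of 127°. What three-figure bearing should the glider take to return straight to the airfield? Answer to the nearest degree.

217°

Leg 1 (332°, 32.2 mi): east 32.2 sin 332° = -15.12, north 32.2 cos 332° = 28.43
Leg 2 (320°, 18.0 mi): east 18.0 sin 320° = -11.57, north 18.0 cos 320° = 13.79
Leg 3 (127°, 46.6 mi): east 46.6 sin 127° = 37.22, north 46.6 cos 127° = -28.04
Net displacement: 10.53 east, 14.18 north. Direction back to start is (-10.53, -14.18): bearing = atan2(-10.53, -14.18) mod 360° = 216.60° ≈ 217°.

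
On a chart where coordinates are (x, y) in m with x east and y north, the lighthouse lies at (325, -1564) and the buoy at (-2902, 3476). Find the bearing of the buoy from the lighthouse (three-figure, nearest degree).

Δeast = -2902 − 325 = -3227.00; Δnorth = 3476 − -1564 = 5040.00.
Bearing = atan2(Δeast, Δnorth) mod 360° = 327.37° ≈ 327°.

327°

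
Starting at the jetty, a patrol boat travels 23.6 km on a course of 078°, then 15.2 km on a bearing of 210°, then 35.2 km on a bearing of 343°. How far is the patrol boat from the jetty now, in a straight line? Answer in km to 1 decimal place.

Leg 1 (078°, 23.6 km): east 23.6 sin 78° = 23.08, north 23.6 cos 78° = 4.91
Leg 2 (210°, 15.2 km): east 15.2 sin 210° = -7.60, north 15.2 cos 210° = -13.16
Leg 3 (343°, 35.2 km): east 35.2 sin 343° = -10.29, north 35.2 cos 343° = 33.66
Net: 5.19 east, 25.41 north. Distance = √((5.19)² + (25.41)²) = 25.930 km.

25.9 km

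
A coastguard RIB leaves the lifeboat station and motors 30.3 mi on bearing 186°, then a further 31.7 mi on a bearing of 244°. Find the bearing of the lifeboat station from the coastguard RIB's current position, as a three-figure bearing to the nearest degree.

036°

Leg 1 (186°, 30.3 mi): east 30.3 sin 186° = -3.17, north 30.3 cos 186° = -30.13
Leg 2 (244°, 31.7 mi): east 31.7 sin 244° = -28.49, north 31.7 cos 244° = -13.90
Net displacement: -31.66 east, -44.03 north. Direction back to start is (31.66, 44.03): bearing = atan2(31.66, 44.03) mod 360° = 35.72° ≈ 036°.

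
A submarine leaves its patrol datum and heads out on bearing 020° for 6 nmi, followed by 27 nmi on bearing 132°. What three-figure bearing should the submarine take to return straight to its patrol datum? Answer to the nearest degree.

Leg 1 (020°, 6 nmi): east 6 sin 20° = 2.05, north 6 cos 20° = 5.64
Leg 2 (132°, 27 nmi): east 27 sin 132° = 20.06, north 27 cos 132° = -18.07
Net displacement: 22.12 east, -12.43 north. Direction back to start is (-22.12, 12.43): bearing = atan2(-22.12, 12.43) mod 360° = 299.33° ≈ 299°.

299°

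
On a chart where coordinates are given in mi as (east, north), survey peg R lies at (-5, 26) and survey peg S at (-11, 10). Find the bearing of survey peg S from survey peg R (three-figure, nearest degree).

201°

Δeast = -11 − -5 = -6.00; Δnorth = 10 − 26 = -16.00.
Bearing = atan2(Δeast, Δnorth) mod 360° = 200.56° ≈ 201°.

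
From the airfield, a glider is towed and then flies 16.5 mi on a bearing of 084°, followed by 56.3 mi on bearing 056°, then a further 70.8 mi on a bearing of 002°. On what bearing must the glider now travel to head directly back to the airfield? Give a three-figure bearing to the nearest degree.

212°

Leg 1 (084°, 16.5 mi): east 16.5 sin 84° = 16.41, north 16.5 cos 84° = 1.72
Leg 2 (056°, 56.3 mi): east 56.3 sin 56° = 46.67, north 56.3 cos 56° = 31.48
Leg 3 (002°, 70.8 mi): east 70.8 sin 2° = 2.47, north 70.8 cos 2° = 70.76
Net displacement: 65.56 east, 103.96 north. Direction back to start is (-65.56, -103.96): bearing = atan2(-65.56, -103.96) mod 360° = 212.23° ≈ 212°.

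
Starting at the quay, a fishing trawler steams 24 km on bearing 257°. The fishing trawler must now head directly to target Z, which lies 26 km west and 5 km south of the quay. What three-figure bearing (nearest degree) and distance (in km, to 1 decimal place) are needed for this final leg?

Leg 1 (257°, 24 km): east 24 sin 257° = -23.38, north 24 cos 257° = -5.40
Current position: (-23.38, -5.40). Target: (-26, -5). Remaining: Δeast = -2.62, Δnorth = 0.40.
Bearing = atan2(-2.62, 0.40) mod 360° = 278.67°; distance = √((-2.62)² + (0.40)²) = 2.645 km.

279°, 2.6 km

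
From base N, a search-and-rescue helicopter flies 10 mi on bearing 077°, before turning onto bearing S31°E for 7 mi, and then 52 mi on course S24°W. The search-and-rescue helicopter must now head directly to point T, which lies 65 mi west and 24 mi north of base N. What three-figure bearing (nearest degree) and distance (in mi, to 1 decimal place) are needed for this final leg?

323°, 94.5 mi

Leg 1 (077°, 10 mi): east 10 sin 77° = 9.74, north 10 cos 77° = 2.25
Leg 2 (S31°E, 7 mi): east 7 sin 149° = 3.61, north 7 cos 149° = -6.00
Leg 3 (S24°W, 52 mi): east 52 sin 204° = -21.15, north 52 cos 204° = -47.50
Current position: (-7.80, -51.26). Target: (-65, 24). Remaining: Δeast = -57.20, Δnorth = 75.26.
Bearing = atan2(-57.20, 75.26) mod 360° = 322.76°; distance = √((-57.20)² + (75.26)²) = 94.525 mi.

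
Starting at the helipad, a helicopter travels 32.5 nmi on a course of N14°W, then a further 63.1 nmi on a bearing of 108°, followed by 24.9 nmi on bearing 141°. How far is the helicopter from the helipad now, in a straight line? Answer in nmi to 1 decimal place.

68.2 nmi

Leg 1 (N14°W, 32.5 nmi): east 32.5 sin 346° = -7.86, north 32.5 cos 346° = 31.53
Leg 2 (108°, 63.1 nmi): east 63.1 sin 108° = 60.01, north 63.1 cos 108° = -19.50
Leg 3 (141°, 24.9 nmi): east 24.9 sin 141° = 15.67, north 24.9 cos 141° = -19.35
Net: 67.82 east, -7.32 north. Distance = √((67.82)² + (-7.32)²) = 68.213 nmi.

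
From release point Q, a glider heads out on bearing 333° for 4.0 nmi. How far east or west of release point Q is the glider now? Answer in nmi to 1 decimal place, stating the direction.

1.8 nmi west

Leg 1 (333°, 4.0 nmi): east 4.0 sin 333° = -1.82, north 4.0 cos 333° = 3.56
Net east component: -1.82 nmi.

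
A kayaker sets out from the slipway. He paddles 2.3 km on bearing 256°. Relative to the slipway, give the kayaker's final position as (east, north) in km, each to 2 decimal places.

Leg 1 (256°, 2.3 km): east 2.3 sin 256° = -2.23, north 2.3 cos 256° = -0.56
Summing: -2.23 km east, -0.56 km north → (-2.23, -0.56).

(-2.23, -0.56)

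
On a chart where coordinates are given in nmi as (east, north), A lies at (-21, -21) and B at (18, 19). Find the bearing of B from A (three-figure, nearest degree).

044°

Δeast = 18 − -21 = 39.00; Δnorth = 19 − -21 = 40.00.
Bearing = atan2(Δeast, Δnorth) mod 360° = 44.27° ≈ 044°.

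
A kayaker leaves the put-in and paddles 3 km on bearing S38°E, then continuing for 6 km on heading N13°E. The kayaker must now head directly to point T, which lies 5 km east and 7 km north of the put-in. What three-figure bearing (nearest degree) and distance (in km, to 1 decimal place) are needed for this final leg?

Leg 1 (S38°E, 3 km): east 3 sin 142° = 1.85, north 3 cos 142° = -2.36
Leg 2 (N13°E, 6 km): east 6 sin 13° = 1.35, north 6 cos 13° = 5.85
Current position: (3.20, 3.48). Target: (5, 7). Remaining: Δeast = 1.80, Δnorth = 3.52.
Bearing = atan2(1.80, 3.52) mod 360° = 27.14°; distance = √((1.80)² + (3.52)²) = 3.953 km.

027°, 4.0 km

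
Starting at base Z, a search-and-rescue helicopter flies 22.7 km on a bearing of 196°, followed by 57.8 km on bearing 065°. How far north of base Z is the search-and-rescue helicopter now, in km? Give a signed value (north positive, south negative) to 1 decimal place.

Leg 1 (196°, 22.7 km): east 22.7 sin 196° = -6.26, north 22.7 cos 196° = -21.82
Leg 2 (065°, 57.8 km): east 57.8 sin 65° = 52.38, north 57.8 cos 65° = 24.43
Net north component: 2.61 km.

2.6 km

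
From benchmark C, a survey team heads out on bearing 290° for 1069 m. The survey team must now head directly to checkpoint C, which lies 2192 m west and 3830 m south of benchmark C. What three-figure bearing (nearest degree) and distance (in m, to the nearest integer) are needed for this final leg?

Leg 1 (290°, 1069 m): east 1069 sin 290° = -1004.53, north 1069 cos 290° = 365.62
Current position: (-1004.53, 365.62). Target: (-2192, -3830). Remaining: Δeast = -1187.47, Δnorth = -4195.62.
Bearing = atan2(-1187.47, -4195.62) mod 360° = 195.80°; distance = √((-1187.47)² + (-4195.62)²) = 4360.425 m.

196°, 4360 m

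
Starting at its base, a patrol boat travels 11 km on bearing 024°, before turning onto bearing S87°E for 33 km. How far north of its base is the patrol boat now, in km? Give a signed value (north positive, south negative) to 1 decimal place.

8.3 km

Leg 1 (024°, 11 km): east 11 sin 24° = 4.47, north 11 cos 24° = 10.05
Leg 2 (S87°E, 33 km): east 33 sin 93° = 32.95, north 33 cos 93° = -1.73
Net north component: 8.32 km.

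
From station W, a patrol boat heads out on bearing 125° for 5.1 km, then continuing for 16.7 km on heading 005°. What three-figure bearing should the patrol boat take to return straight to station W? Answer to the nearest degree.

202°

Leg 1 (125°, 5.1 km): east 5.1 sin 125° = 4.18, north 5.1 cos 125° = -2.93
Leg 2 (005°, 16.7 km): east 16.7 sin 5° = 1.46, north 16.7 cos 5° = 16.64
Net displacement: 5.63 east, 13.71 north. Direction back to start is (-5.63, -13.71): bearing = atan2(-5.63, -13.71) mod 360° = 202.34° ≈ 202°.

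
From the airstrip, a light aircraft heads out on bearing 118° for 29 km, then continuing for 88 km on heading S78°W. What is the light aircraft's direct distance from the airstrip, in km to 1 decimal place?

68.4 km

Leg 1 (118°, 29 km): east 29 sin 118° = 25.61, north 29 cos 118° = -13.61
Leg 2 (S78°W, 88 km): east 88 sin 258° = -86.08, north 88 cos 258° = -18.30
Net: -60.47 east, -31.91 north. Distance = √((-60.47)² + (-31.91)²) = 68.375 km.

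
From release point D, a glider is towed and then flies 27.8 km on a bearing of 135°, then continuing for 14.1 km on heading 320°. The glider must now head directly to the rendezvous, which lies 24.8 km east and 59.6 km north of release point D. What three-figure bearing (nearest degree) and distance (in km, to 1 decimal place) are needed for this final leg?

012°, 69.9 km

Leg 1 (135°, 27.8 km): east 27.8 sin 135° = 19.66, north 27.8 cos 135° = -19.66
Leg 2 (320°, 14.1 km): east 14.1 sin 320° = -9.06, north 14.1 cos 320° = 10.80
Current position: (10.59, -8.86). Target: (24.8, 59.6). Remaining: Δeast = 14.21, Δnorth = 68.46.
Bearing = atan2(14.21, 68.46) mod 360° = 11.72°; distance = √((14.21)² + (68.46)²) = 69.915 km.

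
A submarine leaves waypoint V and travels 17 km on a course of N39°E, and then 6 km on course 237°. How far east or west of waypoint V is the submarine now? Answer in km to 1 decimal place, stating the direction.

5.7 km east

Leg 1 (N39°E, 17 km): east 17 sin 39° = 10.70, north 17 cos 39° = 13.21
Leg 2 (237°, 6 km): east 6 sin 237° = -5.03, north 6 cos 237° = -3.27
Net east component: 5.67 km.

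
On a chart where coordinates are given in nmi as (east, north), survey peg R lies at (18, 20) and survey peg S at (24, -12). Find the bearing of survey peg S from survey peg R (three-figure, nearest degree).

169°

Δeast = 24 − 18 = 6.00; Δnorth = -12 − 20 = -32.00.
Bearing = atan2(Δeast, Δnorth) mod 360° = 169.38° ≈ 169°.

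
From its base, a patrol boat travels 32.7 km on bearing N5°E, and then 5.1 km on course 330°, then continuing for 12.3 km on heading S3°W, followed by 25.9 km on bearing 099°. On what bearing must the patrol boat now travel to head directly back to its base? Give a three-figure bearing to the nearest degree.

231°

Leg 1 (N5°E, 32.7 km): east 32.7 sin 5° = 2.85, north 32.7 cos 5° = 32.58
Leg 2 (330°, 5.1 km): east 5.1 sin 330° = -2.55, north 5.1 cos 330° = 4.42
Leg 3 (S3°W, 12.3 km): east 12.3 sin 183° = -0.64, north 12.3 cos 183° = -12.28
Leg 4 (099°, 25.9 km): east 25.9 sin 99° = 25.58, north 25.9 cos 99° = -4.05
Net displacement: 25.24 east, 20.66 north. Direction back to start is (-25.24, -20.66): bearing = atan2(-25.24, -20.66) mod 360° = 230.70° ≈ 231°.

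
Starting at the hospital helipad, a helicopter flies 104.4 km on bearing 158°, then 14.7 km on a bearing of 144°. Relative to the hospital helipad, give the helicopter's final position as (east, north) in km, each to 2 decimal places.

(47.75, -108.69)

Leg 1 (158°, 104.4 km): east 104.4 sin 158° = 39.11, north 104.4 cos 158° = -96.80
Leg 2 (144°, 14.7 km): east 14.7 sin 144° = 8.64, north 14.7 cos 144° = -11.89
Summing: 47.75 km east, -108.69 km north → (47.75, -108.69).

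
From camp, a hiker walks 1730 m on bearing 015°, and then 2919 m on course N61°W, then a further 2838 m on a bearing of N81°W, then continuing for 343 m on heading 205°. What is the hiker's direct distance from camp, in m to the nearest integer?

Leg 1 (015°, 1730 m): east 1730 sin 15° = 447.76, north 1730 cos 15° = 1671.05
Leg 2 (N61°W, 2919 m): east 2919 sin 299° = -2553.01, north 2919 cos 299° = 1415.16
Leg 3 (N81°W, 2838 m): east 2838 sin 279° = -2803.06, north 2838 cos 279° = 443.96
Leg 4 (205°, 343 m): east 343 sin 205° = -144.96, north 343 cos 205° = -310.86
Net: -5053.28 east, 3219.31 north. Distance = √((-5053.28)² + (3219.31)²) = 5991.623 m.

5992 m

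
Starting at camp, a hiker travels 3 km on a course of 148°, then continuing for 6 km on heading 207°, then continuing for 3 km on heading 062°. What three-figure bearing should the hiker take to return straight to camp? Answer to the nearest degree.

347°

Leg 1 (148°, 3 km): east 3 sin 148° = 1.59, north 3 cos 148° = -2.54
Leg 2 (207°, 6 km): east 6 sin 207° = -2.72, north 6 cos 207° = -5.35
Leg 3 (062°, 3 km): east 3 sin 62° = 2.65, north 3 cos 62° = 1.41
Net displacement: 1.51 east, -6.48 north. Direction back to start is (-1.51, 6.48): bearing = atan2(-1.51, 6.48) mod 360° = 346.85° ≈ 347°.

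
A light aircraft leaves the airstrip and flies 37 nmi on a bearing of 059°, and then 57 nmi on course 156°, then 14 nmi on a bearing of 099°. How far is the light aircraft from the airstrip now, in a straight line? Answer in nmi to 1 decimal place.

Leg 1 (059°, 37 nmi): east 37 sin 59° = 31.72, north 37 cos 59° = 19.06
Leg 2 (156°, 57 nmi): east 57 sin 156° = 23.18, north 57 cos 156° = -52.07
Leg 3 (099°, 14 nmi): east 14 sin 99° = 13.83, north 14 cos 99° = -2.19
Net: 68.73 east, -35.21 north. Distance = √((68.73)² + (-35.21)²) = 77.219 nmi.

77.2 nmi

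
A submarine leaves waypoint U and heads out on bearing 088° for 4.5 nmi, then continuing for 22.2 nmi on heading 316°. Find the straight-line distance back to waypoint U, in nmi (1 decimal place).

19.5 nmi

Leg 1 (088°, 4.5 nmi): east 4.5 sin 88° = 4.50, north 4.5 cos 88° = 0.16
Leg 2 (316°, 22.2 nmi): east 22.2 sin 316° = -15.42, north 22.2 cos 316° = 15.97
Net: -10.92 east, 16.13 north. Distance = √((-10.92)² + (16.13)²) = 19.478 nmi.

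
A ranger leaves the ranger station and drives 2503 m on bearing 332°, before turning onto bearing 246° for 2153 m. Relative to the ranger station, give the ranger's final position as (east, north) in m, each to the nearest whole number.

Leg 1 (332°, 2503 m): east 2503 sin 332° = -1175.09, north 2503 cos 332° = 2210.02
Leg 2 (246°, 2153 m): east 2153 sin 246° = -1966.86, north 2153 cos 246° = -875.70
Summing: -3141.95 m east, 1334.31 m north → (-3142, 1334).

(-3142, 1334)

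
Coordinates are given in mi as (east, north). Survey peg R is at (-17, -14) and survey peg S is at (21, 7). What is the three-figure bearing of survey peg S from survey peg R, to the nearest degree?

061°

Δeast = 21 − -17 = 38.00; Δnorth = 7 − -14 = 21.00.
Bearing = atan2(Δeast, Δnorth) mod 360° = 61.07° ≈ 061°.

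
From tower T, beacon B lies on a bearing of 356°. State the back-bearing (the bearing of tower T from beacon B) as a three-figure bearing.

Back-bearing = 356° − 180° = 176°.

176°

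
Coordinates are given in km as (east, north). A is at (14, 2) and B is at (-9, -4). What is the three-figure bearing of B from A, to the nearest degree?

Δeast = -9 − 14 = -23.00; Δnorth = -4 − 2 = -6.00.
Bearing = atan2(Δeast, Δnorth) mod 360° = 255.38° ≈ 255°.

255°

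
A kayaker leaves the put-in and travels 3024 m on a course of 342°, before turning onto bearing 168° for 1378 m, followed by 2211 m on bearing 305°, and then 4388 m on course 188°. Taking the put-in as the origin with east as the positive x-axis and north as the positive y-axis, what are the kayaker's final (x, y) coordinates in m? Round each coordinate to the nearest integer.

Leg 1 (342°, 3024 m): east 3024 sin 342° = -934.47, north 3024 cos 342° = 2875.99
Leg 2 (168°, 1378 m): east 1378 sin 168° = 286.50, north 1378 cos 168° = -1347.89
Leg 3 (305°, 2211 m): east 2211 sin 305° = -1811.15, north 2211 cos 305° = 1268.18
Leg 4 (188°, 4388 m): east 4388 sin 188° = -610.69, north 4388 cos 188° = -4345.30
Summing: -3069.80 m east, -1549.01 m north → (-3070, -1549).

(-3070, -1549)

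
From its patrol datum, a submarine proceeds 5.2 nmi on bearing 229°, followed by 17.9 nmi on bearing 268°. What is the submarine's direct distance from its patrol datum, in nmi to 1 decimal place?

22.2 nmi

Leg 1 (229°, 5.2 nmi): east 5.2 sin 229° = -3.92, north 5.2 cos 229° = -3.41
Leg 2 (268°, 17.9 nmi): east 17.9 sin 268° = -17.89, north 17.9 cos 268° = -0.62
Net: -21.81 east, -4.04 north. Distance = √((-21.81)² + (-4.04)²) = 22.184 nmi.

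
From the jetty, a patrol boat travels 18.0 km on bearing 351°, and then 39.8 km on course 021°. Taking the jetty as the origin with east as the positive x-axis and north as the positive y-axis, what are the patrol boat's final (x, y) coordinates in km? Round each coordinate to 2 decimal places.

(11.45, 54.93)

Leg 1 (351°, 18.0 km): east 18.0 sin 351° = -2.82, north 18.0 cos 351° = 17.78
Leg 2 (021°, 39.8 km): east 39.8 sin 21° = 14.26, north 39.8 cos 21° = 37.16
Summing: 11.45 km east, 54.93 km north → (11.45, 54.93).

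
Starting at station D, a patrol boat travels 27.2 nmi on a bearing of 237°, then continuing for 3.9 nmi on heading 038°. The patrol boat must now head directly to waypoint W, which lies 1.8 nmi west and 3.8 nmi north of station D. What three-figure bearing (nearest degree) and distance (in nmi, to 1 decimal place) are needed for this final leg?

Leg 1 (237°, 27.2 nmi): east 27.2 sin 237° = -22.81, north 27.2 cos 237° = -14.81
Leg 2 (038°, 3.9 nmi): east 3.9 sin 38° = 2.40, north 3.9 cos 38° = 3.07
Current position: (-20.41, -11.74). Target: (-1.8, 3.8). Remaining: Δeast = 18.61, Δnorth = 15.54.
Bearing = atan2(18.61, 15.54) mod 360° = 50.14°; distance = √((18.61)² + (15.54)²) = 24.246 nmi.

050°, 24.2 nmi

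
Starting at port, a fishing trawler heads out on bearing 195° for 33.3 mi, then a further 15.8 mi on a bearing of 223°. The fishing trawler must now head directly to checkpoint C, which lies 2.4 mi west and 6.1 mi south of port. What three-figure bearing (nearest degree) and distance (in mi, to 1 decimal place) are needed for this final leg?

024°, 41.3 mi

Leg 1 (195°, 33.3 mi): east 33.3 sin 195° = -8.62, north 33.3 cos 195° = -32.17
Leg 2 (223°, 15.8 mi): east 15.8 sin 223° = -10.78, north 15.8 cos 223° = -11.56
Current position: (-19.39, -43.72). Target: (-2.4, -6.1). Remaining: Δeast = 16.99, Δnorth = 37.62.
Bearing = atan2(16.99, 37.62) mod 360° = 24.31°; distance = √((16.99)² + (37.62)²) = 41.281 mi.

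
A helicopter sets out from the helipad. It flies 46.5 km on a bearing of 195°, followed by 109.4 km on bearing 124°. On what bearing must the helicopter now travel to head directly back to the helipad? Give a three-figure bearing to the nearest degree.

323°

Leg 1 (195°, 46.5 km): east 46.5 sin 195° = -12.04, north 46.5 cos 195° = -44.92
Leg 2 (124°, 109.4 km): east 109.4 sin 124° = 90.70, north 109.4 cos 124° = -61.18
Net displacement: 78.66 east, -106.09 north. Direction back to start is (-78.66, 106.09): bearing = atan2(-78.66, 106.09) mod 360° = 323.44° ≈ 323°.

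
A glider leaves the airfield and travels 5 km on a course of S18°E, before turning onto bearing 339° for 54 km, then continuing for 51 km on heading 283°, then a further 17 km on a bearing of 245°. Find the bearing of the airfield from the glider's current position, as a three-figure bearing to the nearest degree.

Leg 1 (S18°E, 5 km): east 5 sin 162° = 1.55, north 5 cos 162° = -4.76
Leg 2 (339°, 54 km): east 54 sin 339° = -19.35, north 54 cos 339° = 50.41
Leg 3 (283°, 51 km): east 51 sin 283° = -49.69, north 51 cos 283° = 11.47
Leg 4 (245°, 17 km): east 17 sin 245° = -15.41, north 17 cos 245° = -7.18
Net displacement: -82.91 east, 49.95 north. Direction back to start is (82.91, -49.95): bearing = atan2(82.91, -49.95) mod 360° = 121.07° ≈ 121°.

121°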